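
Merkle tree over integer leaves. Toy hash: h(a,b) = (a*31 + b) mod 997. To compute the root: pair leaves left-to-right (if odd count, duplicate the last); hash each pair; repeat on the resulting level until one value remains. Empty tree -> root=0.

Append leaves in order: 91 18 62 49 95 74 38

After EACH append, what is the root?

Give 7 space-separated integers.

After append 91 (leaves=[91]):
  L0: [91]
  root=91
After append 18 (leaves=[91, 18]):
  L0: [91, 18]
  L1: h(91,18)=(91*31+18)%997=845 -> [845]
  root=845
After append 62 (leaves=[91, 18, 62]):
  L0: [91, 18, 62]
  L1: h(91,18)=(91*31+18)%997=845 h(62,62)=(62*31+62)%997=987 -> [845, 987]
  L2: h(845,987)=(845*31+987)%997=263 -> [263]
  root=263
After append 49 (leaves=[91, 18, 62, 49]):
  L0: [91, 18, 62, 49]
  L1: h(91,18)=(91*31+18)%997=845 h(62,49)=(62*31+49)%997=974 -> [845, 974]
  L2: h(845,974)=(845*31+974)%997=250 -> [250]
  root=250
After append 95 (leaves=[91, 18, 62, 49, 95]):
  L0: [91, 18, 62, 49, 95]
  L1: h(91,18)=(91*31+18)%997=845 h(62,49)=(62*31+49)%997=974 h(95,95)=(95*31+95)%997=49 -> [845, 974, 49]
  L2: h(845,974)=(845*31+974)%997=250 h(49,49)=(49*31+49)%997=571 -> [250, 571]
  L3: h(250,571)=(250*31+571)%997=345 -> [345]
  root=345
After append 74 (leaves=[91, 18, 62, 49, 95, 74]):
  L0: [91, 18, 62, 49, 95, 74]
  L1: h(91,18)=(91*31+18)%997=845 h(62,49)=(62*31+49)%997=974 h(95,74)=(95*31+74)%997=28 -> [845, 974, 28]
  L2: h(845,974)=(845*31+974)%997=250 h(28,28)=(28*31+28)%997=896 -> [250, 896]
  L3: h(250,896)=(250*31+896)%997=670 -> [670]
  root=670
After append 38 (leaves=[91, 18, 62, 49, 95, 74, 38]):
  L0: [91, 18, 62, 49, 95, 74, 38]
  L1: h(91,18)=(91*31+18)%997=845 h(62,49)=(62*31+49)%997=974 h(95,74)=(95*31+74)%997=28 h(38,38)=(38*31+38)%997=219 -> [845, 974, 28, 219]
  L2: h(845,974)=(845*31+974)%997=250 h(28,219)=(28*31+219)%997=90 -> [250, 90]
  L3: h(250,90)=(250*31+90)%997=861 -> [861]
  root=861

Answer: 91 845 263 250 345 670 861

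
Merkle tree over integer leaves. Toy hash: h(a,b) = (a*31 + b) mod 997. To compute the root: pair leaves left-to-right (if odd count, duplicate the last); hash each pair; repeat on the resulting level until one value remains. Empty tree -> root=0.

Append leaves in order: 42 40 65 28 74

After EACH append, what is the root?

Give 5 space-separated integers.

Answer: 42 345 811 774 70

Derivation:
After append 42 (leaves=[42]):
  L0: [42]
  root=42
After append 40 (leaves=[42, 40]):
  L0: [42, 40]
  L1: h(42,40)=(42*31+40)%997=345 -> [345]
  root=345
After append 65 (leaves=[42, 40, 65]):
  L0: [42, 40, 65]
  L1: h(42,40)=(42*31+40)%997=345 h(65,65)=(65*31+65)%997=86 -> [345, 86]
  L2: h(345,86)=(345*31+86)%997=811 -> [811]
  root=811
After append 28 (leaves=[42, 40, 65, 28]):
  L0: [42, 40, 65, 28]
  L1: h(42,40)=(42*31+40)%997=345 h(65,28)=(65*31+28)%997=49 -> [345, 49]
  L2: h(345,49)=(345*31+49)%997=774 -> [774]
  root=774
After append 74 (leaves=[42, 40, 65, 28, 74]):
  L0: [42, 40, 65, 28, 74]
  L1: h(42,40)=(42*31+40)%997=345 h(65,28)=(65*31+28)%997=49 h(74,74)=(74*31+74)%997=374 -> [345, 49, 374]
  L2: h(345,49)=(345*31+49)%997=774 h(374,374)=(374*31+374)%997=4 -> [774, 4]
  L3: h(774,4)=(774*31+4)%997=70 -> [70]
  root=70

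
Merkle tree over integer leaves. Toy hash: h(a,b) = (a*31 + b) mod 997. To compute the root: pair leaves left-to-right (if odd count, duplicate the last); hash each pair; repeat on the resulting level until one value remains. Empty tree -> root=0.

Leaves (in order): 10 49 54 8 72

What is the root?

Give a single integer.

L0: [10, 49, 54, 8, 72]
L1: h(10,49)=(10*31+49)%997=359 h(54,8)=(54*31+8)%997=685 h(72,72)=(72*31+72)%997=310 -> [359, 685, 310]
L2: h(359,685)=(359*31+685)%997=847 h(310,310)=(310*31+310)%997=947 -> [847, 947]
L3: h(847,947)=(847*31+947)%997=285 -> [285]

Answer: 285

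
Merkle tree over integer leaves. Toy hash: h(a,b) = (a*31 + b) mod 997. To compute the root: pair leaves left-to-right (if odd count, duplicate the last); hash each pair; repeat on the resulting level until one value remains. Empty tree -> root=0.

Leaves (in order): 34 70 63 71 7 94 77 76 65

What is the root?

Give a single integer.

L0: [34, 70, 63, 71, 7, 94, 77, 76, 65]
L1: h(34,70)=(34*31+70)%997=127 h(63,71)=(63*31+71)%997=30 h(7,94)=(7*31+94)%997=311 h(77,76)=(77*31+76)%997=469 h(65,65)=(65*31+65)%997=86 -> [127, 30, 311, 469, 86]
L2: h(127,30)=(127*31+30)%997=976 h(311,469)=(311*31+469)%997=140 h(86,86)=(86*31+86)%997=758 -> [976, 140, 758]
L3: h(976,140)=(976*31+140)%997=486 h(758,758)=(758*31+758)%997=328 -> [486, 328]
L4: h(486,328)=(486*31+328)%997=439 -> [439]

Answer: 439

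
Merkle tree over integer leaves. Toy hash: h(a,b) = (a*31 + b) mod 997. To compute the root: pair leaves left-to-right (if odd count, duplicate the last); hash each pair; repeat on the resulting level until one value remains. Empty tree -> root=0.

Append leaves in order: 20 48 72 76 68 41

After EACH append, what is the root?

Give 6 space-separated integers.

After append 20 (leaves=[20]):
  L0: [20]
  root=20
After append 48 (leaves=[20, 48]):
  L0: [20, 48]
  L1: h(20,48)=(20*31+48)%997=668 -> [668]
  root=668
After append 72 (leaves=[20, 48, 72]):
  L0: [20, 48, 72]
  L1: h(20,48)=(20*31+48)%997=668 h(72,72)=(72*31+72)%997=310 -> [668, 310]
  L2: h(668,310)=(668*31+310)%997=81 -> [81]
  root=81
After append 76 (leaves=[20, 48, 72, 76]):
  L0: [20, 48, 72, 76]
  L1: h(20,48)=(20*31+48)%997=668 h(72,76)=(72*31+76)%997=314 -> [668, 314]
  L2: h(668,314)=(668*31+314)%997=85 -> [85]
  root=85
After append 68 (leaves=[20, 48, 72, 76, 68]):
  L0: [20, 48, 72, 76, 68]
  L1: h(20,48)=(20*31+48)%997=668 h(72,76)=(72*31+76)%997=314 h(68,68)=(68*31+68)%997=182 -> [668, 314, 182]
  L2: h(668,314)=(668*31+314)%997=85 h(182,182)=(182*31+182)%997=839 -> [85, 839]
  L3: h(85,839)=(85*31+839)%997=483 -> [483]
  root=483
After append 41 (leaves=[20, 48, 72, 76, 68, 41]):
  L0: [20, 48, 72, 76, 68, 41]
  L1: h(20,48)=(20*31+48)%997=668 h(72,76)=(72*31+76)%997=314 h(68,41)=(68*31+41)%997=155 -> [668, 314, 155]
  L2: h(668,314)=(668*31+314)%997=85 h(155,155)=(155*31+155)%997=972 -> [85, 972]
  L3: h(85,972)=(85*31+972)%997=616 -> [616]
  root=616

Answer: 20 668 81 85 483 616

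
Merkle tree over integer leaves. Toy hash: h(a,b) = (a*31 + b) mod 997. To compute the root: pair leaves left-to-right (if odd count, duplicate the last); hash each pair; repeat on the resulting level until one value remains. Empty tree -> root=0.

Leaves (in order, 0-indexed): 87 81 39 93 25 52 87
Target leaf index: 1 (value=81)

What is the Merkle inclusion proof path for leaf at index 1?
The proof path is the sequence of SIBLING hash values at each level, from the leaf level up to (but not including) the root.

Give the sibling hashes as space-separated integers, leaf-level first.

L0 (leaves): [87, 81, 39, 93, 25, 52, 87], target index=1
L1: h(87,81)=(87*31+81)%997=784 [pair 0] h(39,93)=(39*31+93)%997=305 [pair 1] h(25,52)=(25*31+52)%997=827 [pair 2] h(87,87)=(87*31+87)%997=790 [pair 3] -> [784, 305, 827, 790]
  Sibling for proof at L0: 87
L2: h(784,305)=(784*31+305)%997=681 [pair 0] h(827,790)=(827*31+790)%997=505 [pair 1] -> [681, 505]
  Sibling for proof at L1: 305
L3: h(681,505)=(681*31+505)%997=679 [pair 0] -> [679]
  Sibling for proof at L2: 505
Root: 679
Proof path (sibling hashes from leaf to root): [87, 305, 505]

Answer: 87 305 505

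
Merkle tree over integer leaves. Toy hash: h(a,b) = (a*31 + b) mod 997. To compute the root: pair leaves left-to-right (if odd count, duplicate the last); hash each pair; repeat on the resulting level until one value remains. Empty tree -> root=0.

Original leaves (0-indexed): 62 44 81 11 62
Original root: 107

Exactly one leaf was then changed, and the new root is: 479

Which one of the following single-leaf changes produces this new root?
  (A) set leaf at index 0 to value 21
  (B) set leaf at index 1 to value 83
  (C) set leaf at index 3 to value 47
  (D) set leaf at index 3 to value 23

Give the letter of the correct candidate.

Original leaves: [62, 44, 81, 11, 62]
Target new root: 479
Try each candidate change and compute the resulting root:
Candidate A: set leaf[0] = 21 -> leaves = [21, 44, 81, 11, 62]
  L0: [21, 44, 81, 11, 62]
  L1: h(21,44)=(21*31+44)%997=695 h(81,11)=(81*31+11)%997=528 h(62,62)=(62*31+62)%997=987 -> [695, 528, 987]
  L2: h(695,528)=(695*31+528)%997=139 h(987,987)=(987*31+987)%997=677 -> [139, 677]
  L3: h(139,677)=(139*31+677)%997=1 -> [1]
  root = 1 != target 479
Candidate B: set leaf[1] = 83 -> leaves = [62, 83, 81, 11, 62]
  L0: [62, 83, 81, 11, 62]
  L1: h(62,83)=(62*31+83)%997=11 h(81,11)=(81*31+11)%997=528 h(62,62)=(62*31+62)%997=987 -> [11, 528, 987]
  L2: h(11,528)=(11*31+528)%997=869 h(987,987)=(987*31+987)%997=677 -> [869, 677]
  L3: h(869,677)=(869*31+677)%997=697 -> [697]
  root = 697 != target 479
Candidate C: set leaf[3] = 47 -> leaves = [62, 44, 81, 47, 62]
  L0: [62, 44, 81, 47, 62]
  L1: h(62,44)=(62*31+44)%997=969 h(81,47)=(81*31+47)%997=564 h(62,62)=(62*31+62)%997=987 -> [969, 564, 987]
  L2: h(969,564)=(969*31+564)%997=693 h(987,987)=(987*31+987)%997=677 -> [693, 677]
  L3: h(693,677)=(693*31+677)%997=226 -> [226]
  root = 226 != target 479
Candidate D: set leaf[3] = 23 -> leaves = [62, 44, 81, 23, 62]
  L0: [62, 44, 81, 23, 62]
  L1: h(62,44)=(62*31+44)%997=969 h(81,23)=(81*31+23)%997=540 h(62,62)=(62*31+62)%997=987 -> [969, 540, 987]
  L2: h(969,540)=(969*31+540)%997=669 h(987,987)=(987*31+987)%997=677 -> [669, 677]
  L3: h(669,677)=(669*31+677)%997=479 -> [479]
  root = 479 == target 479  ** MATCH **
Candidate D produces the target root.

Answer: D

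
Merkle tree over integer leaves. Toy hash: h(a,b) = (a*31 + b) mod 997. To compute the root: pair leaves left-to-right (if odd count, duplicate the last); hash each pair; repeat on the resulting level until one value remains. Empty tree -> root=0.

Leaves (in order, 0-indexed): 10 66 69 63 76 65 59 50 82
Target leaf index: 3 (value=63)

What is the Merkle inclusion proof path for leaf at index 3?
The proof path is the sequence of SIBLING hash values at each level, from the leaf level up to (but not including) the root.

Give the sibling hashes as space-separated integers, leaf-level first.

Answer: 69 376 161 61

Derivation:
L0 (leaves): [10, 66, 69, 63, 76, 65, 59, 50, 82], target index=3
L1: h(10,66)=(10*31+66)%997=376 [pair 0] h(69,63)=(69*31+63)%997=208 [pair 1] h(76,65)=(76*31+65)%997=427 [pair 2] h(59,50)=(59*31+50)%997=882 [pair 3] h(82,82)=(82*31+82)%997=630 [pair 4] -> [376, 208, 427, 882, 630]
  Sibling for proof at L0: 69
L2: h(376,208)=(376*31+208)%997=897 [pair 0] h(427,882)=(427*31+882)%997=161 [pair 1] h(630,630)=(630*31+630)%997=220 [pair 2] -> [897, 161, 220]
  Sibling for proof at L1: 376
L3: h(897,161)=(897*31+161)%997=52 [pair 0] h(220,220)=(220*31+220)%997=61 [pair 1] -> [52, 61]
  Sibling for proof at L2: 161
L4: h(52,61)=(52*31+61)%997=676 [pair 0] -> [676]
  Sibling for proof at L3: 61
Root: 676
Proof path (sibling hashes from leaf to root): [69, 376, 161, 61]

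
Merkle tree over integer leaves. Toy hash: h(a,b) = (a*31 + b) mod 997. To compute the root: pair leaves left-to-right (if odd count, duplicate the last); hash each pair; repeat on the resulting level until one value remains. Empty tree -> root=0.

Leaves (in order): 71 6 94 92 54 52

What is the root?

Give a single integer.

Answer: 173

Derivation:
L0: [71, 6, 94, 92, 54, 52]
L1: h(71,6)=(71*31+6)%997=213 h(94,92)=(94*31+92)%997=15 h(54,52)=(54*31+52)%997=729 -> [213, 15, 729]
L2: h(213,15)=(213*31+15)%997=636 h(729,729)=(729*31+729)%997=397 -> [636, 397]
L3: h(636,397)=(636*31+397)%997=173 -> [173]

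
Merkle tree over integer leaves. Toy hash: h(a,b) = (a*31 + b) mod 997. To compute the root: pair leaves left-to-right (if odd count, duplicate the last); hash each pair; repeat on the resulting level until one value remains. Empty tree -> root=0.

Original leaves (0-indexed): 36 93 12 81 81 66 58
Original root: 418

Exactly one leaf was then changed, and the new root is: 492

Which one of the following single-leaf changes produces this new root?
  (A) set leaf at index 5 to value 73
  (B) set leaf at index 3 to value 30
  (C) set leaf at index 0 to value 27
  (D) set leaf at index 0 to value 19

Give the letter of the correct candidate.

Original leaves: [36, 93, 12, 81, 81, 66, 58]
Target new root: 492
Try each candidate change and compute the resulting root:
Candidate A: set leaf[5] = 73 -> leaves = [36, 93, 12, 81, 81, 73, 58]
  L0: [36, 93, 12, 81, 81, 73, 58]
  L1: h(36,93)=(36*31+93)%997=212 h(12,81)=(12*31+81)%997=453 h(81,73)=(81*31+73)%997=590 h(58,58)=(58*31+58)%997=859 -> [212, 453, 590, 859]
  L2: h(212,453)=(212*31+453)%997=46 h(590,859)=(590*31+859)%997=206 -> [46, 206]
  L3: h(46,206)=(46*31+206)%997=635 -> [635]
  root = 635 != target 492
Candidate B: set leaf[3] = 30 -> leaves = [36, 93, 12, 30, 81, 66, 58]
  L0: [36, 93, 12, 30, 81, 66, 58]
  L1: h(36,93)=(36*31+93)%997=212 h(12,30)=(12*31+30)%997=402 h(81,66)=(81*31+66)%997=583 h(58,58)=(58*31+58)%997=859 -> [212, 402, 583, 859]
  L2: h(212,402)=(212*31+402)%997=992 h(583,859)=(583*31+859)%997=986 -> [992, 986]
  L3: h(992,986)=(992*31+986)%997=831 -> [831]
  root = 831 != target 492
Candidate C: set leaf[0] = 27 -> leaves = [27, 93, 12, 81, 81, 66, 58]
  L0: [27, 93, 12, 81, 81, 66, 58]
  L1: h(27,93)=(27*31+93)%997=930 h(12,81)=(12*31+81)%997=453 h(81,66)=(81*31+66)%997=583 h(58,58)=(58*31+58)%997=859 -> [930, 453, 583, 859]
  L2: h(930,453)=(930*31+453)%997=370 h(583,859)=(583*31+859)%997=986 -> [370, 986]
  L3: h(370,986)=(370*31+986)%997=492 -> [492]
  root = 492 == target 492  ** MATCH **
Candidate D: set leaf[0] = 19 -> leaves = [19, 93, 12, 81, 81, 66, 58]
  L0: [19, 93, 12, 81, 81, 66, 58]
  L1: h(19,93)=(19*31+93)%997=682 h(12,81)=(12*31+81)%997=453 h(81,66)=(81*31+66)%997=583 h(58,58)=(58*31+58)%997=859 -> [682, 453, 583, 859]
  L2: h(682,453)=(682*31+453)%997=658 h(583,859)=(583*31+859)%997=986 -> [658, 986]
  L3: h(658,986)=(658*31+986)%997=447 -> [447]
  root = 447 != target 492
Candidate C produces the target root.

Answer: C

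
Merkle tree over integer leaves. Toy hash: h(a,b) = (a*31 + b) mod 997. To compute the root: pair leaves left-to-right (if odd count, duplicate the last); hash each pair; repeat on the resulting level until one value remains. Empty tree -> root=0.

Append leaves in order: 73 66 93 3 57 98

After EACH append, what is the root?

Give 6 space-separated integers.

Answer: 73 335 400 310 182 497

Derivation:
After append 73 (leaves=[73]):
  L0: [73]
  root=73
After append 66 (leaves=[73, 66]):
  L0: [73, 66]
  L1: h(73,66)=(73*31+66)%997=335 -> [335]
  root=335
After append 93 (leaves=[73, 66, 93]):
  L0: [73, 66, 93]
  L1: h(73,66)=(73*31+66)%997=335 h(93,93)=(93*31+93)%997=982 -> [335, 982]
  L2: h(335,982)=(335*31+982)%997=400 -> [400]
  root=400
After append 3 (leaves=[73, 66, 93, 3]):
  L0: [73, 66, 93, 3]
  L1: h(73,66)=(73*31+66)%997=335 h(93,3)=(93*31+3)%997=892 -> [335, 892]
  L2: h(335,892)=(335*31+892)%997=310 -> [310]
  root=310
After append 57 (leaves=[73, 66, 93, 3, 57]):
  L0: [73, 66, 93, 3, 57]
  L1: h(73,66)=(73*31+66)%997=335 h(93,3)=(93*31+3)%997=892 h(57,57)=(57*31+57)%997=827 -> [335, 892, 827]
  L2: h(335,892)=(335*31+892)%997=310 h(827,827)=(827*31+827)%997=542 -> [310, 542]
  L3: h(310,542)=(310*31+542)%997=182 -> [182]
  root=182
After append 98 (leaves=[73, 66, 93, 3, 57, 98]):
  L0: [73, 66, 93, 3, 57, 98]
  L1: h(73,66)=(73*31+66)%997=335 h(93,3)=(93*31+3)%997=892 h(57,98)=(57*31+98)%997=868 -> [335, 892, 868]
  L2: h(335,892)=(335*31+892)%997=310 h(868,868)=(868*31+868)%997=857 -> [310, 857]
  L3: h(310,857)=(310*31+857)%997=497 -> [497]
  root=497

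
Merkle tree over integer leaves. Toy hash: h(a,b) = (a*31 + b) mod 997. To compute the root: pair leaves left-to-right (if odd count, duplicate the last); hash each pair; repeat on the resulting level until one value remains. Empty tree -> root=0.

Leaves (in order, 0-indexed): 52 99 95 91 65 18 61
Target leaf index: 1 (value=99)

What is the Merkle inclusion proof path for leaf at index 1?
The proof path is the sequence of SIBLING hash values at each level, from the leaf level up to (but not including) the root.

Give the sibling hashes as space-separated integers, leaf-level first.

L0 (leaves): [52, 99, 95, 91, 65, 18, 61], target index=1
L1: h(52,99)=(52*31+99)%997=714 [pair 0] h(95,91)=(95*31+91)%997=45 [pair 1] h(65,18)=(65*31+18)%997=39 [pair 2] h(61,61)=(61*31+61)%997=955 [pair 3] -> [714, 45, 39, 955]
  Sibling for proof at L0: 52
L2: h(714,45)=(714*31+45)%997=245 [pair 0] h(39,955)=(39*31+955)%997=170 [pair 1] -> [245, 170]
  Sibling for proof at L1: 45
L3: h(245,170)=(245*31+170)%997=786 [pair 0] -> [786]
  Sibling for proof at L2: 170
Root: 786
Proof path (sibling hashes from leaf to root): [52, 45, 170]

Answer: 52 45 170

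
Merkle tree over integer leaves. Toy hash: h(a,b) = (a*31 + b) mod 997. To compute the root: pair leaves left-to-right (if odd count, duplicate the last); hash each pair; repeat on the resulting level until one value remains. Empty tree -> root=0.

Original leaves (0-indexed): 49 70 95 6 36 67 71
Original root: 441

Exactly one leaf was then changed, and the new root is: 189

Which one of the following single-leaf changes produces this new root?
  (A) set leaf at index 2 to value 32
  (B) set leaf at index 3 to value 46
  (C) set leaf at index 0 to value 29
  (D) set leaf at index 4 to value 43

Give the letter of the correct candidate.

Answer: D

Derivation:
Original leaves: [49, 70, 95, 6, 36, 67, 71]
Target new root: 189
Try each candidate change and compute the resulting root:
Candidate A: set leaf[2] = 32 -> leaves = [49, 70, 32, 6, 36, 67, 71]
  L0: [49, 70, 32, 6, 36, 67, 71]
  L1: h(49,70)=(49*31+70)%997=592 h(32,6)=(32*31+6)%997=1 h(36,67)=(36*31+67)%997=186 h(71,71)=(71*31+71)%997=278 -> [592, 1, 186, 278]
  L2: h(592,1)=(592*31+1)%997=407 h(186,278)=(186*31+278)%997=62 -> [407, 62]
  L3: h(407,62)=(407*31+62)%997=715 -> [715]
  root = 715 != target 189
Candidate B: set leaf[3] = 46 -> leaves = [49, 70, 95, 46, 36, 67, 71]
  L0: [49, 70, 95, 46, 36, 67, 71]
  L1: h(49,70)=(49*31+70)%997=592 h(95,46)=(95*31+46)%997=0 h(36,67)=(36*31+67)%997=186 h(71,71)=(71*31+71)%997=278 -> [592, 0, 186, 278]
  L2: h(592,0)=(592*31+0)%997=406 h(186,278)=(186*31+278)%997=62 -> [406, 62]
  L3: h(406,62)=(406*31+62)%997=684 -> [684]
  root = 684 != target 189
Candidate C: set leaf[0] = 29 -> leaves = [29, 70, 95, 6, 36, 67, 71]
  L0: [29, 70, 95, 6, 36, 67, 71]
  L1: h(29,70)=(29*31+70)%997=969 h(95,6)=(95*31+6)%997=957 h(36,67)=(36*31+67)%997=186 h(71,71)=(71*31+71)%997=278 -> [969, 957, 186, 278]
  L2: h(969,957)=(969*31+957)%997=89 h(186,278)=(186*31+278)%997=62 -> [89, 62]
  L3: h(89,62)=(89*31+62)%997=827 -> [827]
  root = 827 != target 189
Candidate D: set leaf[4] = 43 -> leaves = [49, 70, 95, 6, 43, 67, 71]
  L0: [49, 70, 95, 6, 43, 67, 71]
  L1: h(49,70)=(49*31+70)%997=592 h(95,6)=(95*31+6)%997=957 h(43,67)=(43*31+67)%997=403 h(71,71)=(71*31+71)%997=278 -> [592, 957, 403, 278]
  L2: h(592,957)=(592*31+957)%997=366 h(403,278)=(403*31+278)%997=807 -> [366, 807]
  L3: h(366,807)=(366*31+807)%997=189 -> [189]
  root = 189 == target 189  ** MATCH **
Candidate D produces the target root.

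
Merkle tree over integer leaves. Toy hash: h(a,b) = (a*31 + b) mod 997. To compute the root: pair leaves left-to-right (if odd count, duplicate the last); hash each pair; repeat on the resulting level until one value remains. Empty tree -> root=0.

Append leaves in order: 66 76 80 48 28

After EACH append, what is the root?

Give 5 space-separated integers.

Answer: 66 128 546 514 738

Derivation:
After append 66 (leaves=[66]):
  L0: [66]
  root=66
After append 76 (leaves=[66, 76]):
  L0: [66, 76]
  L1: h(66,76)=(66*31+76)%997=128 -> [128]
  root=128
After append 80 (leaves=[66, 76, 80]):
  L0: [66, 76, 80]
  L1: h(66,76)=(66*31+76)%997=128 h(80,80)=(80*31+80)%997=566 -> [128, 566]
  L2: h(128,566)=(128*31+566)%997=546 -> [546]
  root=546
After append 48 (leaves=[66, 76, 80, 48]):
  L0: [66, 76, 80, 48]
  L1: h(66,76)=(66*31+76)%997=128 h(80,48)=(80*31+48)%997=534 -> [128, 534]
  L2: h(128,534)=(128*31+534)%997=514 -> [514]
  root=514
After append 28 (leaves=[66, 76, 80, 48, 28]):
  L0: [66, 76, 80, 48, 28]
  L1: h(66,76)=(66*31+76)%997=128 h(80,48)=(80*31+48)%997=534 h(28,28)=(28*31+28)%997=896 -> [128, 534, 896]
  L2: h(128,534)=(128*31+534)%997=514 h(896,896)=(896*31+896)%997=756 -> [514, 756]
  L3: h(514,756)=(514*31+756)%997=738 -> [738]
  root=738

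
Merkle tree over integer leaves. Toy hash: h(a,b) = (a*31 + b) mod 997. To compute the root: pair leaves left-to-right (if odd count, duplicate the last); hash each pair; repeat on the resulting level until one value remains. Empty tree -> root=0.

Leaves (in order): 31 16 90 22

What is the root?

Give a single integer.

Answer: 198

Derivation:
L0: [31, 16, 90, 22]
L1: h(31,16)=(31*31+16)%997=977 h(90,22)=(90*31+22)%997=818 -> [977, 818]
L2: h(977,818)=(977*31+818)%997=198 -> [198]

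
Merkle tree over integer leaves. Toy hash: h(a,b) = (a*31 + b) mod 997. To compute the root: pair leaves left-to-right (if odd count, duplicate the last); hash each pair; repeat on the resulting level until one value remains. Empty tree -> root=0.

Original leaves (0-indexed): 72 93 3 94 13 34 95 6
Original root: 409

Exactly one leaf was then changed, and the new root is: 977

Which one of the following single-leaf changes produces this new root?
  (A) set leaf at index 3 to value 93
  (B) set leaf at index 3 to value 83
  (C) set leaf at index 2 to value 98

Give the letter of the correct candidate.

Answer: C

Derivation:
Original leaves: [72, 93, 3, 94, 13, 34, 95, 6]
Target new root: 977
Try each candidate change and compute the resulting root:
Candidate A: set leaf[3] = 93 -> leaves = [72, 93, 3, 93, 13, 34, 95, 6]
  L0: [72, 93, 3, 93, 13, 34, 95, 6]
  L1: h(72,93)=(72*31+93)%997=331 h(3,93)=(3*31+93)%997=186 h(13,34)=(13*31+34)%997=437 h(95,6)=(95*31+6)%997=957 -> [331, 186, 437, 957]
  L2: h(331,186)=(331*31+186)%997=477 h(437,957)=(437*31+957)%997=546 -> [477, 546]
  L3: h(477,546)=(477*31+546)%997=378 -> [378]
  root = 378 != target 977
Candidate B: set leaf[3] = 83 -> leaves = [72, 93, 3, 83, 13, 34, 95, 6]
  L0: [72, 93, 3, 83, 13, 34, 95, 6]
  L1: h(72,93)=(72*31+93)%997=331 h(3,83)=(3*31+83)%997=176 h(13,34)=(13*31+34)%997=437 h(95,6)=(95*31+6)%997=957 -> [331, 176, 437, 957]
  L2: h(331,176)=(331*31+176)%997=467 h(437,957)=(437*31+957)%997=546 -> [467, 546]
  L3: h(467,546)=(467*31+546)%997=68 -> [68]
  root = 68 != target 977
Candidate C: set leaf[2] = 98 -> leaves = [72, 93, 98, 94, 13, 34, 95, 6]
  L0: [72, 93, 98, 94, 13, 34, 95, 6]
  L1: h(72,93)=(72*31+93)%997=331 h(98,94)=(98*31+94)%997=141 h(13,34)=(13*31+34)%997=437 h(95,6)=(95*31+6)%997=957 -> [331, 141, 437, 957]
  L2: h(331,141)=(331*31+141)%997=432 h(437,957)=(437*31+957)%997=546 -> [432, 546]
  L3: h(432,546)=(432*31+546)%997=977 -> [977]
  root = 977 == target 977  ** MATCH **
Candidate C produces the target root.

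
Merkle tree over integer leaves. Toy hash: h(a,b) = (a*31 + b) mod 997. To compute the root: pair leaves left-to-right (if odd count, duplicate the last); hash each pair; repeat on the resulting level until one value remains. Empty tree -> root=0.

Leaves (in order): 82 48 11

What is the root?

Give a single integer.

L0: [82, 48, 11]
L1: h(82,48)=(82*31+48)%997=596 h(11,11)=(11*31+11)%997=352 -> [596, 352]
L2: h(596,352)=(596*31+352)%997=882 -> [882]

Answer: 882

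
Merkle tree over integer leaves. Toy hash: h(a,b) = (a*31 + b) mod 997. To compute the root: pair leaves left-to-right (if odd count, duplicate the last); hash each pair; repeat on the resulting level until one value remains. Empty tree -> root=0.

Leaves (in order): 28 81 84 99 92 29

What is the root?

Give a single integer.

L0: [28, 81, 84, 99, 92, 29]
L1: h(28,81)=(28*31+81)%997=949 h(84,99)=(84*31+99)%997=709 h(92,29)=(92*31+29)%997=887 -> [949, 709, 887]
L2: h(949,709)=(949*31+709)%997=218 h(887,887)=(887*31+887)%997=468 -> [218, 468]
L3: h(218,468)=(218*31+468)%997=247 -> [247]

Answer: 247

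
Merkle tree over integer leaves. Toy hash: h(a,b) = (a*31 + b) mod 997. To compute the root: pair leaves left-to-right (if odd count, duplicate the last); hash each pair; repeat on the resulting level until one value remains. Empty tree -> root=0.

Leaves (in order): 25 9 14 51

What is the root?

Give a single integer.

Answer: 861

Derivation:
L0: [25, 9, 14, 51]
L1: h(25,9)=(25*31+9)%997=784 h(14,51)=(14*31+51)%997=485 -> [784, 485]
L2: h(784,485)=(784*31+485)%997=861 -> [861]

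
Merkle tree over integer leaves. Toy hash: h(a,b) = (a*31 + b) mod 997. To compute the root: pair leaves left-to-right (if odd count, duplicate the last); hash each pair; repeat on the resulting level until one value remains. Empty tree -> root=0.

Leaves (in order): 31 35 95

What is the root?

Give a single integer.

Answer: 18

Derivation:
L0: [31, 35, 95]
L1: h(31,35)=(31*31+35)%997=996 h(95,95)=(95*31+95)%997=49 -> [996, 49]
L2: h(996,49)=(996*31+49)%997=18 -> [18]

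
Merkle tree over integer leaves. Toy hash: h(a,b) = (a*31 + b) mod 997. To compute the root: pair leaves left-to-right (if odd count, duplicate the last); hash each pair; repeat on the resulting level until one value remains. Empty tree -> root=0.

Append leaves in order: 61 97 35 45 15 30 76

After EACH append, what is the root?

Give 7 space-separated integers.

After append 61 (leaves=[61]):
  L0: [61]
  root=61
After append 97 (leaves=[61, 97]):
  L0: [61, 97]
  L1: h(61,97)=(61*31+97)%997=991 -> [991]
  root=991
After append 35 (leaves=[61, 97, 35]):
  L0: [61, 97, 35]
  L1: h(61,97)=(61*31+97)%997=991 h(35,35)=(35*31+35)%997=123 -> [991, 123]
  L2: h(991,123)=(991*31+123)%997=934 -> [934]
  root=934
After append 45 (leaves=[61, 97, 35, 45]):
  L0: [61, 97, 35, 45]
  L1: h(61,97)=(61*31+97)%997=991 h(35,45)=(35*31+45)%997=133 -> [991, 133]
  L2: h(991,133)=(991*31+133)%997=944 -> [944]
  root=944
After append 15 (leaves=[61, 97, 35, 45, 15]):
  L0: [61, 97, 35, 45, 15]
  L1: h(61,97)=(61*31+97)%997=991 h(35,45)=(35*31+45)%997=133 h(15,15)=(15*31+15)%997=480 -> [991, 133, 480]
  L2: h(991,133)=(991*31+133)%997=944 h(480,480)=(480*31+480)%997=405 -> [944, 405]
  L3: h(944,405)=(944*31+405)%997=756 -> [756]
  root=756
After append 30 (leaves=[61, 97, 35, 45, 15, 30]):
  L0: [61, 97, 35, 45, 15, 30]
  L1: h(61,97)=(61*31+97)%997=991 h(35,45)=(35*31+45)%997=133 h(15,30)=(15*31+30)%997=495 -> [991, 133, 495]
  L2: h(991,133)=(991*31+133)%997=944 h(495,495)=(495*31+495)%997=885 -> [944, 885]
  L3: h(944,885)=(944*31+885)%997=239 -> [239]
  root=239
After append 76 (leaves=[61, 97, 35, 45, 15, 30, 76]):
  L0: [61, 97, 35, 45, 15, 30, 76]
  L1: h(61,97)=(61*31+97)%997=991 h(35,45)=(35*31+45)%997=133 h(15,30)=(15*31+30)%997=495 h(76,76)=(76*31+76)%997=438 -> [991, 133, 495, 438]
  L2: h(991,133)=(991*31+133)%997=944 h(495,438)=(495*31+438)%997=828 -> [944, 828]
  L3: h(944,828)=(944*31+828)%997=182 -> [182]
  root=182

Answer: 61 991 934 944 756 239 182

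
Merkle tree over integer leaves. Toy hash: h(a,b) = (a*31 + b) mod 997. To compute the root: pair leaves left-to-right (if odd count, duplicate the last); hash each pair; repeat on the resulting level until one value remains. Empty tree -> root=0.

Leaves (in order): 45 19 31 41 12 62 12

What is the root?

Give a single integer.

Answer: 975

Derivation:
L0: [45, 19, 31, 41, 12, 62, 12]
L1: h(45,19)=(45*31+19)%997=417 h(31,41)=(31*31+41)%997=5 h(12,62)=(12*31+62)%997=434 h(12,12)=(12*31+12)%997=384 -> [417, 5, 434, 384]
L2: h(417,5)=(417*31+5)%997=968 h(434,384)=(434*31+384)%997=877 -> [968, 877]
L3: h(968,877)=(968*31+877)%997=975 -> [975]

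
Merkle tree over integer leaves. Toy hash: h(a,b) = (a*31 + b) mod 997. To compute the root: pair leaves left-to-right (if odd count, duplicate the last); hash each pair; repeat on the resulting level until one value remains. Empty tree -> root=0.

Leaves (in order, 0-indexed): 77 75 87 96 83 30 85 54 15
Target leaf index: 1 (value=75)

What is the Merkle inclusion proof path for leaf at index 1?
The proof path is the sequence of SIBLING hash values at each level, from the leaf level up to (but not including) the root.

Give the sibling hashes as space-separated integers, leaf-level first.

L0 (leaves): [77, 75, 87, 96, 83, 30, 85, 54, 15], target index=1
L1: h(77,75)=(77*31+75)%997=468 [pair 0] h(87,96)=(87*31+96)%997=799 [pair 1] h(83,30)=(83*31+30)%997=609 [pair 2] h(85,54)=(85*31+54)%997=695 [pair 3] h(15,15)=(15*31+15)%997=480 [pair 4] -> [468, 799, 609, 695, 480]
  Sibling for proof at L0: 77
L2: h(468,799)=(468*31+799)%997=352 [pair 0] h(609,695)=(609*31+695)%997=631 [pair 1] h(480,480)=(480*31+480)%997=405 [pair 2] -> [352, 631, 405]
  Sibling for proof at L1: 799
L3: h(352,631)=(352*31+631)%997=576 [pair 0] h(405,405)=(405*31+405)%997=996 [pair 1] -> [576, 996]
  Sibling for proof at L2: 631
L4: h(576,996)=(576*31+996)%997=906 [pair 0] -> [906]
  Sibling for proof at L3: 996
Root: 906
Proof path (sibling hashes from leaf to root): [77, 799, 631, 996]

Answer: 77 799 631 996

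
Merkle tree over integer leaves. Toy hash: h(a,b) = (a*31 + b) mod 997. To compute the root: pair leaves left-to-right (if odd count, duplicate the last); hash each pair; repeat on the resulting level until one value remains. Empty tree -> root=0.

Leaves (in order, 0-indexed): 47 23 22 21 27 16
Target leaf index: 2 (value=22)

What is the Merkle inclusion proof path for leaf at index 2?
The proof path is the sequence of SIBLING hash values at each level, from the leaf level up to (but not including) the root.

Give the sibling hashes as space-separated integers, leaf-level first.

Answer: 21 483 377

Derivation:
L0 (leaves): [47, 23, 22, 21, 27, 16], target index=2
L1: h(47,23)=(47*31+23)%997=483 [pair 0] h(22,21)=(22*31+21)%997=703 [pair 1] h(27,16)=(27*31+16)%997=853 [pair 2] -> [483, 703, 853]
  Sibling for proof at L0: 21
L2: h(483,703)=(483*31+703)%997=721 [pair 0] h(853,853)=(853*31+853)%997=377 [pair 1] -> [721, 377]
  Sibling for proof at L1: 483
L3: h(721,377)=(721*31+377)%997=794 [pair 0] -> [794]
  Sibling for proof at L2: 377
Root: 794
Proof path (sibling hashes from leaf to root): [21, 483, 377]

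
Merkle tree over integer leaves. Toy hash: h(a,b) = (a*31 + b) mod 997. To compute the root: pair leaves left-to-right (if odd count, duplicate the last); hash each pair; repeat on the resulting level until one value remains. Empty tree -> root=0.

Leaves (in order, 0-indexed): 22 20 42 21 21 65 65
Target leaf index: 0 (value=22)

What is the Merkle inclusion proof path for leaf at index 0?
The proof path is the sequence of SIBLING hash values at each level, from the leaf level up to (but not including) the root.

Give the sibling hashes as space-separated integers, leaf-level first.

L0 (leaves): [22, 20, 42, 21, 21, 65, 65], target index=0
L1: h(22,20)=(22*31+20)%997=702 [pair 0] h(42,21)=(42*31+21)%997=326 [pair 1] h(21,65)=(21*31+65)%997=716 [pair 2] h(65,65)=(65*31+65)%997=86 [pair 3] -> [702, 326, 716, 86]
  Sibling for proof at L0: 20
L2: h(702,326)=(702*31+326)%997=154 [pair 0] h(716,86)=(716*31+86)%997=348 [pair 1] -> [154, 348]
  Sibling for proof at L1: 326
L3: h(154,348)=(154*31+348)%997=137 [pair 0] -> [137]
  Sibling for proof at L2: 348
Root: 137
Proof path (sibling hashes from leaf to root): [20, 326, 348]

Answer: 20 326 348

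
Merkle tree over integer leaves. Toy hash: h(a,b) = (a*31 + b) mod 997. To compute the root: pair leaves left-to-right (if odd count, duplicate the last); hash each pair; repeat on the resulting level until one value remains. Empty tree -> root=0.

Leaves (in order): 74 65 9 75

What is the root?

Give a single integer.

Answer: 702

Derivation:
L0: [74, 65, 9, 75]
L1: h(74,65)=(74*31+65)%997=365 h(9,75)=(9*31+75)%997=354 -> [365, 354]
L2: h(365,354)=(365*31+354)%997=702 -> [702]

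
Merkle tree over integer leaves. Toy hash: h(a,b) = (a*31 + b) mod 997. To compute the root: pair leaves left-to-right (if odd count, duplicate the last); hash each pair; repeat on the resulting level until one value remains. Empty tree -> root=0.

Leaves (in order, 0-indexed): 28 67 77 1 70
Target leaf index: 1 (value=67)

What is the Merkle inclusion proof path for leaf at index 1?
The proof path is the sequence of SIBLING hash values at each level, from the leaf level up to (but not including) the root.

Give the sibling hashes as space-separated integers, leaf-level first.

L0 (leaves): [28, 67, 77, 1, 70], target index=1
L1: h(28,67)=(28*31+67)%997=935 [pair 0] h(77,1)=(77*31+1)%997=394 [pair 1] h(70,70)=(70*31+70)%997=246 [pair 2] -> [935, 394, 246]
  Sibling for proof at L0: 28
L2: h(935,394)=(935*31+394)%997=466 [pair 0] h(246,246)=(246*31+246)%997=893 [pair 1] -> [466, 893]
  Sibling for proof at L1: 394
L3: h(466,893)=(466*31+893)%997=384 [pair 0] -> [384]
  Sibling for proof at L2: 893
Root: 384
Proof path (sibling hashes from leaf to root): [28, 394, 893]

Answer: 28 394 893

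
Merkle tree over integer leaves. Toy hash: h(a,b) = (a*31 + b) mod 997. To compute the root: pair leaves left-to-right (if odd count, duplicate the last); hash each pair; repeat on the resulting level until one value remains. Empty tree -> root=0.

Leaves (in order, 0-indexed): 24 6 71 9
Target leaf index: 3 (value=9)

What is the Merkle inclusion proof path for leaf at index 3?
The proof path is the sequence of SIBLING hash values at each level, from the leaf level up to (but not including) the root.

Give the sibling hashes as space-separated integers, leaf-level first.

Answer: 71 750

Derivation:
L0 (leaves): [24, 6, 71, 9], target index=3
L1: h(24,6)=(24*31+6)%997=750 [pair 0] h(71,9)=(71*31+9)%997=216 [pair 1] -> [750, 216]
  Sibling for proof at L0: 71
L2: h(750,216)=(750*31+216)%997=535 [pair 0] -> [535]
  Sibling for proof at L1: 750
Root: 535
Proof path (sibling hashes from leaf to root): [71, 750]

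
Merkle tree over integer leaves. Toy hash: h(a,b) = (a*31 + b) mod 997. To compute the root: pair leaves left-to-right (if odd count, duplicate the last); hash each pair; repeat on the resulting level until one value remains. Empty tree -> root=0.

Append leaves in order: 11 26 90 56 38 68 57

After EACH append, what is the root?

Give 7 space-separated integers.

Answer: 11 367 299 265 268 231 809

Derivation:
After append 11 (leaves=[11]):
  L0: [11]
  root=11
After append 26 (leaves=[11, 26]):
  L0: [11, 26]
  L1: h(11,26)=(11*31+26)%997=367 -> [367]
  root=367
After append 90 (leaves=[11, 26, 90]):
  L0: [11, 26, 90]
  L1: h(11,26)=(11*31+26)%997=367 h(90,90)=(90*31+90)%997=886 -> [367, 886]
  L2: h(367,886)=(367*31+886)%997=299 -> [299]
  root=299
After append 56 (leaves=[11, 26, 90, 56]):
  L0: [11, 26, 90, 56]
  L1: h(11,26)=(11*31+26)%997=367 h(90,56)=(90*31+56)%997=852 -> [367, 852]
  L2: h(367,852)=(367*31+852)%997=265 -> [265]
  root=265
After append 38 (leaves=[11, 26, 90, 56, 38]):
  L0: [11, 26, 90, 56, 38]
  L1: h(11,26)=(11*31+26)%997=367 h(90,56)=(90*31+56)%997=852 h(38,38)=(38*31+38)%997=219 -> [367, 852, 219]
  L2: h(367,852)=(367*31+852)%997=265 h(219,219)=(219*31+219)%997=29 -> [265, 29]
  L3: h(265,29)=(265*31+29)%997=268 -> [268]
  root=268
After append 68 (leaves=[11, 26, 90, 56, 38, 68]):
  L0: [11, 26, 90, 56, 38, 68]
  L1: h(11,26)=(11*31+26)%997=367 h(90,56)=(90*31+56)%997=852 h(38,68)=(38*31+68)%997=249 -> [367, 852, 249]
  L2: h(367,852)=(367*31+852)%997=265 h(249,249)=(249*31+249)%997=989 -> [265, 989]
  L3: h(265,989)=(265*31+989)%997=231 -> [231]
  root=231
After append 57 (leaves=[11, 26, 90, 56, 38, 68, 57]):
  L0: [11, 26, 90, 56, 38, 68, 57]
  L1: h(11,26)=(11*31+26)%997=367 h(90,56)=(90*31+56)%997=852 h(38,68)=(38*31+68)%997=249 h(57,57)=(57*31+57)%997=827 -> [367, 852, 249, 827]
  L2: h(367,852)=(367*31+852)%997=265 h(249,827)=(249*31+827)%997=570 -> [265, 570]
  L3: h(265,570)=(265*31+570)%997=809 -> [809]
  root=809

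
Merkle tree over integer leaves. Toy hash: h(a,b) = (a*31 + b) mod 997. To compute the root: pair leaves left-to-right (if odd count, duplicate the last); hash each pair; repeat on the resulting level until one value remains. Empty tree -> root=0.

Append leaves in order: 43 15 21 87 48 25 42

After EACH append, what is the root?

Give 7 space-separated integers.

Answer: 43 351 586 652 571 832 663

Derivation:
After append 43 (leaves=[43]):
  L0: [43]
  root=43
After append 15 (leaves=[43, 15]):
  L0: [43, 15]
  L1: h(43,15)=(43*31+15)%997=351 -> [351]
  root=351
After append 21 (leaves=[43, 15, 21]):
  L0: [43, 15, 21]
  L1: h(43,15)=(43*31+15)%997=351 h(21,21)=(21*31+21)%997=672 -> [351, 672]
  L2: h(351,672)=(351*31+672)%997=586 -> [586]
  root=586
After append 87 (leaves=[43, 15, 21, 87]):
  L0: [43, 15, 21, 87]
  L1: h(43,15)=(43*31+15)%997=351 h(21,87)=(21*31+87)%997=738 -> [351, 738]
  L2: h(351,738)=(351*31+738)%997=652 -> [652]
  root=652
After append 48 (leaves=[43, 15, 21, 87, 48]):
  L0: [43, 15, 21, 87, 48]
  L1: h(43,15)=(43*31+15)%997=351 h(21,87)=(21*31+87)%997=738 h(48,48)=(48*31+48)%997=539 -> [351, 738, 539]
  L2: h(351,738)=(351*31+738)%997=652 h(539,539)=(539*31+539)%997=299 -> [652, 299]
  L3: h(652,299)=(652*31+299)%997=571 -> [571]
  root=571
After append 25 (leaves=[43, 15, 21, 87, 48, 25]):
  L0: [43, 15, 21, 87, 48, 25]
  L1: h(43,15)=(43*31+15)%997=351 h(21,87)=(21*31+87)%997=738 h(48,25)=(48*31+25)%997=516 -> [351, 738, 516]
  L2: h(351,738)=(351*31+738)%997=652 h(516,516)=(516*31+516)%997=560 -> [652, 560]
  L3: h(652,560)=(652*31+560)%997=832 -> [832]
  root=832
After append 42 (leaves=[43, 15, 21, 87, 48, 25, 42]):
  L0: [43, 15, 21, 87, 48, 25, 42]
  L1: h(43,15)=(43*31+15)%997=351 h(21,87)=(21*31+87)%997=738 h(48,25)=(48*31+25)%997=516 h(42,42)=(42*31+42)%997=347 -> [351, 738, 516, 347]
  L2: h(351,738)=(351*31+738)%997=652 h(516,347)=(516*31+347)%997=391 -> [652, 391]
  L3: h(652,391)=(652*31+391)%997=663 -> [663]
  root=663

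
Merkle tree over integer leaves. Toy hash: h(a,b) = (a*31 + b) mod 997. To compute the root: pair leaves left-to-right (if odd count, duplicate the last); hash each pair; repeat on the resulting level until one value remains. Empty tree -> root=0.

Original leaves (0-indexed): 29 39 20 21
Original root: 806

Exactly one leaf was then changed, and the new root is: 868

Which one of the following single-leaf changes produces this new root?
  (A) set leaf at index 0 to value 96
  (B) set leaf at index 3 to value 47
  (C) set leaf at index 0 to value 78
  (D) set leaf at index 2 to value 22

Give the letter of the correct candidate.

Answer: D

Derivation:
Original leaves: [29, 39, 20, 21]
Target new root: 868
Try each candidate change and compute the resulting root:
Candidate A: set leaf[0] = 96 -> leaves = [96, 39, 20, 21]
  L0: [96, 39, 20, 21]
  L1: h(96,39)=(96*31+39)%997=24 h(20,21)=(20*31+21)%997=641 -> [24, 641]
  L2: h(24,641)=(24*31+641)%997=388 -> [388]
  root = 388 != target 868
Candidate B: set leaf[3] = 47 -> leaves = [29, 39, 20, 47]
  L0: [29, 39, 20, 47]
  L1: h(29,39)=(29*31+39)%997=938 h(20,47)=(20*31+47)%997=667 -> [938, 667]
  L2: h(938,667)=(938*31+667)%997=832 -> [832]
  root = 832 != target 868
Candidate C: set leaf[0] = 78 -> leaves = [78, 39, 20, 21]
  L0: [78, 39, 20, 21]
  L1: h(78,39)=(78*31+39)%997=463 h(20,21)=(20*31+21)%997=641 -> [463, 641]
  L2: h(463,641)=(463*31+641)%997=39 -> [39]
  root = 39 != target 868
Candidate D: set leaf[2] = 22 -> leaves = [29, 39, 22, 21]
  L0: [29, 39, 22, 21]
  L1: h(29,39)=(29*31+39)%997=938 h(22,21)=(22*31+21)%997=703 -> [938, 703]
  L2: h(938,703)=(938*31+703)%997=868 -> [868]
  root = 868 == target 868  ** MATCH **
Candidate D produces the target root.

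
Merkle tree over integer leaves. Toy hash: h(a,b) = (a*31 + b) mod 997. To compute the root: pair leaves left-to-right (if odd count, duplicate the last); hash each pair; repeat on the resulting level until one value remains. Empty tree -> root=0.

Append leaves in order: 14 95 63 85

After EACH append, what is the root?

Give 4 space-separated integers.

Answer: 14 529 469 491

Derivation:
After append 14 (leaves=[14]):
  L0: [14]
  root=14
After append 95 (leaves=[14, 95]):
  L0: [14, 95]
  L1: h(14,95)=(14*31+95)%997=529 -> [529]
  root=529
After append 63 (leaves=[14, 95, 63]):
  L0: [14, 95, 63]
  L1: h(14,95)=(14*31+95)%997=529 h(63,63)=(63*31+63)%997=22 -> [529, 22]
  L2: h(529,22)=(529*31+22)%997=469 -> [469]
  root=469
After append 85 (leaves=[14, 95, 63, 85]):
  L0: [14, 95, 63, 85]
  L1: h(14,95)=(14*31+95)%997=529 h(63,85)=(63*31+85)%997=44 -> [529, 44]
  L2: h(529,44)=(529*31+44)%997=491 -> [491]
  root=491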